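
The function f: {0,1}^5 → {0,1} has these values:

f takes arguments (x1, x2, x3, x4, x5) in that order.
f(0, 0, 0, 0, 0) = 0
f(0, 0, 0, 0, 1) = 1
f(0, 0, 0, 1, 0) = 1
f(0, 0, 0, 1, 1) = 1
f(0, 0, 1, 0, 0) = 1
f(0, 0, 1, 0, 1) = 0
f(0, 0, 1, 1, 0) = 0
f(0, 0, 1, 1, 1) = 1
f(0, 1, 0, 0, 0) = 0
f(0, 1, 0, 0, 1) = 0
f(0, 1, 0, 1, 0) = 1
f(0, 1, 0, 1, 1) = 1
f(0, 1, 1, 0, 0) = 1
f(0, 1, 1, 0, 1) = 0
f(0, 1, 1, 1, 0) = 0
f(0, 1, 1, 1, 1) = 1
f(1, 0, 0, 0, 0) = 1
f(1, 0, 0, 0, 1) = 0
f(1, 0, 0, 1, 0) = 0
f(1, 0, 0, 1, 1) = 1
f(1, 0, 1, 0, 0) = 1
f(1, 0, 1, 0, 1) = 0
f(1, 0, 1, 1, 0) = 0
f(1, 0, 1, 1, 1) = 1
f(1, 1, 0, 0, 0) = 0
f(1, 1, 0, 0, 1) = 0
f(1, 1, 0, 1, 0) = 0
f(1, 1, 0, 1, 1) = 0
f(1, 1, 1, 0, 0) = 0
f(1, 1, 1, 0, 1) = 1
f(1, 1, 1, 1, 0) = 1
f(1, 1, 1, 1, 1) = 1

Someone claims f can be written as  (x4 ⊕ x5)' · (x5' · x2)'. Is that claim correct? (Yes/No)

No

Evaluate (x4 ⊕ x5)' · (x5' · x2)' on each row and compare to f:
  x1=0, x2=0, x3=0, x4=0, x5=0: formula gives 1, but f = 0 ✗
A single disagreement suffices: at (0,0,0,0,0) they differ, so the formula does not compute f.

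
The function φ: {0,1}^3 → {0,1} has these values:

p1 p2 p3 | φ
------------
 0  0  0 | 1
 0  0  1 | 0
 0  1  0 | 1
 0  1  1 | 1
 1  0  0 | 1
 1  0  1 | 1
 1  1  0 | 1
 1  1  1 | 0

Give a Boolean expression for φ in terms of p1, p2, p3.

φ is 0 on only 2 rows — (0,0,1), (1,1,1). Writing each as a minterm (¬p1·¬p2·p3, p1·p2·p3) and OR-ing them characterizes exactly where φ=0, so φ is the negation of that disjunction.

φ(p1, p2, p3) = NOT (((NOT p1 AND NOT p2) AND p3) OR ((p1 AND p2) AND p3))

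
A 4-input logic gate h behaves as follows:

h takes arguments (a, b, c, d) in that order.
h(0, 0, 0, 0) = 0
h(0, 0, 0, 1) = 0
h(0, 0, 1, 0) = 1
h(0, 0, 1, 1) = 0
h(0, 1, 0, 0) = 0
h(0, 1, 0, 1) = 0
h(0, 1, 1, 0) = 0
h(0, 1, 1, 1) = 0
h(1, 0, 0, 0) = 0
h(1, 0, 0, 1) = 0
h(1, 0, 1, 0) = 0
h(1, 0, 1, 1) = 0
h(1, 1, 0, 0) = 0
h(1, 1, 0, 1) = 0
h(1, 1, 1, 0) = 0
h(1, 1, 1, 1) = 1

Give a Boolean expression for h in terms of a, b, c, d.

h(a, b, c, d) = (((¬a ∧ ¬b) ∧ c) ∧ ¬d) ∨ (((a ∧ b) ∧ c) ∧ d)

The 1-rows are (0,0,1,0), (1,1,1,1). Each contributes one minterm — ¬a·¬b·c·¬d; a·b·c·d — and their disjunction is a sum-of-products form of h.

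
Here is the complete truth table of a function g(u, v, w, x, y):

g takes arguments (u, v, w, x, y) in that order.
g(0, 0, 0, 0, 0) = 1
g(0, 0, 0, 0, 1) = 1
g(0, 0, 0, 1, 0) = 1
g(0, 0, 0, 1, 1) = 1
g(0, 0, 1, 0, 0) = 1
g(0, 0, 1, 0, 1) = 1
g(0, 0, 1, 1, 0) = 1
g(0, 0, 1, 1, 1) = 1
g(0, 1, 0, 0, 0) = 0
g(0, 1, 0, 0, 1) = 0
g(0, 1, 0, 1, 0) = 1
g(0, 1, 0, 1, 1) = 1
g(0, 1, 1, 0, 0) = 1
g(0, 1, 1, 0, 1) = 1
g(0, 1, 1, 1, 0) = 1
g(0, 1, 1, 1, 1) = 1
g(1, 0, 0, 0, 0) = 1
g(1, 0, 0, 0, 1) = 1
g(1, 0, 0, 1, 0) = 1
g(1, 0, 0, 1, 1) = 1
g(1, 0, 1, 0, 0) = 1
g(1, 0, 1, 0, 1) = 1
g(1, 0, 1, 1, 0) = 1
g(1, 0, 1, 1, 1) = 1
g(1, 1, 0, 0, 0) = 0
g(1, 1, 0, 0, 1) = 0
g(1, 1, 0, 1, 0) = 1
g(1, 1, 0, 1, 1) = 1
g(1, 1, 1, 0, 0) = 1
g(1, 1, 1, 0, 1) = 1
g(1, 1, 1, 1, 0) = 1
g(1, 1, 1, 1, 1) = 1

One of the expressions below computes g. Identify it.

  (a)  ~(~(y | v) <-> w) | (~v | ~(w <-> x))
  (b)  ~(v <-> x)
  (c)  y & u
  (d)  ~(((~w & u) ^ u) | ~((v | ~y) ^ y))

(b) fails at (0,0,0,0,0): the formula yields 0, g is 1.
(c) fails at (0,0,0,0,0): the formula yields 0, g is 1.
(d) fails at (0,1,0,0,0): the formula yields 1, g is 0.
Only (a) survives; checking it on all 32 rows confirms it matches g.

a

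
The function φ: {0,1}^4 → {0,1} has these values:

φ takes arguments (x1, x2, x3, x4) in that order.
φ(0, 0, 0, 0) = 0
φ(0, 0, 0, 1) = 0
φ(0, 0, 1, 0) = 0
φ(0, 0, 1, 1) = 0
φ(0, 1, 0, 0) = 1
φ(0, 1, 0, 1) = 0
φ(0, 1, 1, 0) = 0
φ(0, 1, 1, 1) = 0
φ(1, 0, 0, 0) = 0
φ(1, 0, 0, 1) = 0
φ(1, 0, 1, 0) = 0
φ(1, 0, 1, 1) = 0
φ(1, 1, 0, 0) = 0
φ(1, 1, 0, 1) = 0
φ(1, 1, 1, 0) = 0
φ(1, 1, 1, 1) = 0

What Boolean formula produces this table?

φ(x1, x2, x3, x4) = ((NOT x1 AND x2) AND NOT x3) AND NOT x4

Only row (0,1,0,0) gives 1. That row's minterm ¬x1·x2·¬x3·¬x4 is φ directly.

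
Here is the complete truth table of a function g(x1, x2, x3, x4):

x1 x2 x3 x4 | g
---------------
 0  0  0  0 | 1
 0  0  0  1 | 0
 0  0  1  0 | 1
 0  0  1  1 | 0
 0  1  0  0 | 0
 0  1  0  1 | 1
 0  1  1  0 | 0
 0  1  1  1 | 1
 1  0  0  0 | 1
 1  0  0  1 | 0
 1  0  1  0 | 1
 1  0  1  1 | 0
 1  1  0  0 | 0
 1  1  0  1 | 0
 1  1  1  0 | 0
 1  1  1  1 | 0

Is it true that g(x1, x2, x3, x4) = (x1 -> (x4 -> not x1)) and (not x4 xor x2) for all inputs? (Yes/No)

Yes

Evaluate (x1 -> (x4 -> not x1)) and (not x4 xor x2) on each row and compare to g:
  x1=0, x2=0, x3=0, x4=0: formula gives 1, g = 1 ✓
  x1=0, x2=0, x3=0, x4=1: formula gives 0, g = 0 ✓
  x1=0, x2=0, x3=1, x4=0: formula gives 1, g = 1 ✓
  x1=0, x2=0, x3=1, x4=1: formula gives 0, g = 0 ✓
  …and likewise for the remaining 12 rows.
All 16 rows match — the expression computes g exactly.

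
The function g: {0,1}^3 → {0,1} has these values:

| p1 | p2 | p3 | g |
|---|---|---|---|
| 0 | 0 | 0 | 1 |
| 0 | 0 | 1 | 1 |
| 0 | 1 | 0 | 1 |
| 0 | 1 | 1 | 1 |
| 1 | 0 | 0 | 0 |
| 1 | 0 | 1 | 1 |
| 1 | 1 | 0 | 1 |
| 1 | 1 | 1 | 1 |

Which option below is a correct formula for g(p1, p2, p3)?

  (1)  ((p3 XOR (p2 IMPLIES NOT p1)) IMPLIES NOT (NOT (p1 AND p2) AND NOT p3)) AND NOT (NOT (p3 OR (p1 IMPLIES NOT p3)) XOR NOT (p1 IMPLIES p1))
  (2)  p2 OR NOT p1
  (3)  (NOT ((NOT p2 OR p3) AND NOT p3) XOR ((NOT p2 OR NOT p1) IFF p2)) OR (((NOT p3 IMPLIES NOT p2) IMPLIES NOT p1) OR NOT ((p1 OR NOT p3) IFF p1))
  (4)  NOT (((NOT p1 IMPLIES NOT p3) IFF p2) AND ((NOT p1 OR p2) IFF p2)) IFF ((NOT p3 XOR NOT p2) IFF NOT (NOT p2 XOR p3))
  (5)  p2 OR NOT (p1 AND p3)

(1) disagrees with g on (0,0,0) (formula → 0, table → 1); rule it out.
(2) disagrees with g on (1,0,1) (formula → 0, table → 1); rule it out.
(4) disagrees with g on (0,1,0) (formula → 0, table → 1); rule it out.
(5) disagrees with g on (1,0,0) (formula → 1, table → 0); rule it out.
That leaves (3). Evaluating it on every row reproduces the table of g exactly.

3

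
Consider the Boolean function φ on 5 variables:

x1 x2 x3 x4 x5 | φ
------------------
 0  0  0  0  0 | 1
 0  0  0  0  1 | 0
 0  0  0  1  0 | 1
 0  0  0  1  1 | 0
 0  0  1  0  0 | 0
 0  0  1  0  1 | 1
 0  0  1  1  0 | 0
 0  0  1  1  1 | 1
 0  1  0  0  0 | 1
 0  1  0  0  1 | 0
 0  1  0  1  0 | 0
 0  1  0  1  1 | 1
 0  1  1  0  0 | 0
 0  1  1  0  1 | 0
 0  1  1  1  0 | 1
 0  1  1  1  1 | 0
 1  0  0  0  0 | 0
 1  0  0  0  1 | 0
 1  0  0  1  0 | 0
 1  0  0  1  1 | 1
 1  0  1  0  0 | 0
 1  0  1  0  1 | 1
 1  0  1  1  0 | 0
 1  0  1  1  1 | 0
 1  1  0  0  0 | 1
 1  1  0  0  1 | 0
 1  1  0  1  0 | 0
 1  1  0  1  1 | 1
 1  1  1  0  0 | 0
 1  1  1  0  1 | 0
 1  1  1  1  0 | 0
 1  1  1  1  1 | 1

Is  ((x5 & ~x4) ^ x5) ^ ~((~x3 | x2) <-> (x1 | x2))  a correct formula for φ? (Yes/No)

No

Test each input against both φ and the formula:
  x1=0, x2=0, x3=0, x4=0, x5=0: formula gives 1, φ = 1 ✓
  x1=0, x2=0, x3=0, x4=0, x5=1: formula gives 1, but φ = 0 ✗
A single disagreement suffices: at (0,0,0,0,1) they differ, so the formula does not compute φ.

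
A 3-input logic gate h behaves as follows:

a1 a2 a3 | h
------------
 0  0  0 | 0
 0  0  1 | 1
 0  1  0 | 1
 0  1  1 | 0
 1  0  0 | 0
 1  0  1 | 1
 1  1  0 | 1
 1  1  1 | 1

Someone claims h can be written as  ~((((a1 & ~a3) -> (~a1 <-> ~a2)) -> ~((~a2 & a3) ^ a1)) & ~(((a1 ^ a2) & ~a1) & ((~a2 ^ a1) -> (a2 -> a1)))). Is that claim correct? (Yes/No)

Check the formula against h row by row:
  a1=0, a2=0, a3=0: formula gives 0, h = 0 ✓
  a1=0, a2=0, a3=1: formula gives 1, h = 1 ✓
  a1=0, a2=1, a3=0: formula gives 1, h = 1 ✓
  a1=0, a2=1, a3=1: formula gives 1, but h = 0 ✗
A single disagreement suffices: at (0,1,1) they differ, so the formula does not compute h.

No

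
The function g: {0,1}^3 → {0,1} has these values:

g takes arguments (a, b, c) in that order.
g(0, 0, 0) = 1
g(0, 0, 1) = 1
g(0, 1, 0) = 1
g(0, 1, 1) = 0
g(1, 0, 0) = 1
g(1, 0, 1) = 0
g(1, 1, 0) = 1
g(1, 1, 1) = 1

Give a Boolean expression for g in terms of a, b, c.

There are just 2 zero rows: (0,1,1), (1,0,1). Their minterms are ¬a·b·c, a·¬b·c; the OR of those covers precisely the 0-outputs, and negating it yields g.

g(a, b, c) = NOT (((NOT a AND b) AND c) OR ((a AND NOT b) AND c))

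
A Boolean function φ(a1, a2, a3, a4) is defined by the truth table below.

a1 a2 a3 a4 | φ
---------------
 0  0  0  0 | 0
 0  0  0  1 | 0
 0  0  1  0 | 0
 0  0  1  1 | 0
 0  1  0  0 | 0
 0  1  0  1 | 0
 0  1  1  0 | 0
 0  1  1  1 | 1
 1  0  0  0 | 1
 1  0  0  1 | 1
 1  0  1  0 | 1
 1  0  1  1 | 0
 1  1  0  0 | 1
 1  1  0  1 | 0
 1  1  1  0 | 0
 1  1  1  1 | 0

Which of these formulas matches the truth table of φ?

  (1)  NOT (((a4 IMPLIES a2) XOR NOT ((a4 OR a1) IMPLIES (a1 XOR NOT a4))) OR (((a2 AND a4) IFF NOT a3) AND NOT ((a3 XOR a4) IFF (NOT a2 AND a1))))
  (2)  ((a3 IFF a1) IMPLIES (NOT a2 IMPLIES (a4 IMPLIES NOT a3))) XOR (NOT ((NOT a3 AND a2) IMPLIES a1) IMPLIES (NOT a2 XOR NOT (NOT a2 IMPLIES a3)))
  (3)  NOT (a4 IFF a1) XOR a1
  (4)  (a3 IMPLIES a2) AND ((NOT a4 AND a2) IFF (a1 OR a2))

1

(2) disagrees with φ on (0,1,0,0) (formula → 1, table → 0); rule it out.
(3) disagrees with φ on (0,0,0,1) (formula → 1, table → 0); rule it out.
(4) disagrees with φ on (0,0,0,0) (formula → 1, table → 0); rule it out.
Only (1) survives; checking it on all 16 rows confirms it matches φ.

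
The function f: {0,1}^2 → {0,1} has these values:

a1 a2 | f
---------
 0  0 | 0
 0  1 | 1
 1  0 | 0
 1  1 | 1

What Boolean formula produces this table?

The output simply equals a2.

f(a1, a2) = a2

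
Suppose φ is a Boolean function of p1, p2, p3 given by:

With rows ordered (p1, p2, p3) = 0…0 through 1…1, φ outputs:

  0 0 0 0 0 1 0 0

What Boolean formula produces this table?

φ(p1, p2, p3) = (p1 and not p2) and p3

φ is 1 on exactly one input, (1,0,1), whose minterm is p1·¬p2·p3. So φ is just that conjunction.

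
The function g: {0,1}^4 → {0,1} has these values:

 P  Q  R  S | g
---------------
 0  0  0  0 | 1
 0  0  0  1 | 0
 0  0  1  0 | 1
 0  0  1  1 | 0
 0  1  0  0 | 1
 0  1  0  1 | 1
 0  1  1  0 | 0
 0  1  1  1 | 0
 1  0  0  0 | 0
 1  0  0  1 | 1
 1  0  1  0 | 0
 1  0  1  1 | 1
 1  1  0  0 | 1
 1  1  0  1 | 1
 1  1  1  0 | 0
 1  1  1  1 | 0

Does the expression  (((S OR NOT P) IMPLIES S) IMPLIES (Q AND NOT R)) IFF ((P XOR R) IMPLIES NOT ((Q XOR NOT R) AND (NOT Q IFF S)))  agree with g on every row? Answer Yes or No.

Test each input against both g and the formula:
  P=0, Q=0, R=0, S=0: formula gives 1, g = 1 ✓
  P=0, Q=0, R=0, S=1: formula gives 0, g = 0 ✓
  P=0, Q=0, R=1, S=0: formula gives 1, g = 1 ✓
  P=0, Q=0, R=1, S=1: formula gives 0, g = 0 ✓
  …
  P=1, Q=0, R=1, S=1: formula gives 0, but g = 1 ✗
A single disagreement suffices: at (1,0,1,1) they differ, so the formula does not compute g.

No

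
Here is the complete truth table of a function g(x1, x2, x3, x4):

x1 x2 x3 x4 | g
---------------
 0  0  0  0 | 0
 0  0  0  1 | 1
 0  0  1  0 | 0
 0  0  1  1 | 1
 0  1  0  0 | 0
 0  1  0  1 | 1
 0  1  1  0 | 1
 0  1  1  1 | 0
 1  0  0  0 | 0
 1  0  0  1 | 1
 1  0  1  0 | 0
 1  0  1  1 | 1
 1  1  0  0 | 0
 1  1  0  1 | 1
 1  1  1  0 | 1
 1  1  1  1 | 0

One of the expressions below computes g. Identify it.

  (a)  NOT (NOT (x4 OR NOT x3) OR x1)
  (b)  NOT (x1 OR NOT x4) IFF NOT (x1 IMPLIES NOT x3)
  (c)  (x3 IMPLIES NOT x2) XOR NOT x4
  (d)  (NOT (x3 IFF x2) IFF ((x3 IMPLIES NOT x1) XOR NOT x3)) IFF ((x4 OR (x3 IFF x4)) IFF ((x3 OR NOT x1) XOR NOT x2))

c

(a) disagrees with g on (0,0,0,0) (formula → 1, table → 0); rule it out.
(b) disagrees with g on (0,0,0,0) (formula → 1, table → 0); rule it out.
(d) disagrees with g on (0,0,0,1) (formula → 0, table → 1); rule it out.
(c) is the remaining candidate, and it agrees with g on all 16 inputs.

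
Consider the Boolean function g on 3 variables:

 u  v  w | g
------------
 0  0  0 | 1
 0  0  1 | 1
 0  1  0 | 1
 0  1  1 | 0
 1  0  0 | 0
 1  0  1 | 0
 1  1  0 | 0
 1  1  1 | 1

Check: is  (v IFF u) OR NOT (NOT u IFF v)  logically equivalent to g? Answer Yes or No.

Test each input against both g and the formula:
  u=0, v=0, w=0: formula gives 1, g = 1 ✓
  u=0, v=0, w=1: formula gives 1, g = 1 ✓
  u=0, v=1, w=0: formula gives 0, but g = 1 ✗
A single disagreement suffices: at (0,1,0) they differ, so the formula does not compute g.

No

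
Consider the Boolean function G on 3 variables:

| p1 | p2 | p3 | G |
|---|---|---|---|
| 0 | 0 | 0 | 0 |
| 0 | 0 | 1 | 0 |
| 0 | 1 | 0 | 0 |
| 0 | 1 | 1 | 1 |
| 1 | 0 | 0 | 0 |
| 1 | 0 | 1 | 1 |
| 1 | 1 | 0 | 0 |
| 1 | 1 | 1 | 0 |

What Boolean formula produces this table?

G(p1, p2, p3) = ((~p1 & p2) & p3) | ((p1 & ~p2) & p3)

The 1-rows are (0,1,1), (1,0,1). Each contributes one minterm — ¬p1·p2·p3; p1·¬p2·p3 — and their disjunction is a sum-of-products form of G.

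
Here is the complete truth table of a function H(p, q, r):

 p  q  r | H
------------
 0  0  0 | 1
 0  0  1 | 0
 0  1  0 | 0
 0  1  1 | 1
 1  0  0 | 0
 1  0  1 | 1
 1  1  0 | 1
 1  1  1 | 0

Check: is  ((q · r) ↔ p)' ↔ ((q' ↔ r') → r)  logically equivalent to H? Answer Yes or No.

Check the formula against H row by row:
  p=0, q=0, r=0: formula gives 1, H = 1 ✓
  p=0, q=0, r=1: formula gives 0, H = 0 ✓
  p=0, q=1, r=0: formula gives 0, H = 0 ✓
  p=0, q=1, r=1: formula gives 1, H = 1 ✓
  p=1, q=0, r=0: formula gives 0, H = 0 ✓
  … (the remaining 3 rows also agree.)
Every row agrees, so the formula is equivalent.

Yes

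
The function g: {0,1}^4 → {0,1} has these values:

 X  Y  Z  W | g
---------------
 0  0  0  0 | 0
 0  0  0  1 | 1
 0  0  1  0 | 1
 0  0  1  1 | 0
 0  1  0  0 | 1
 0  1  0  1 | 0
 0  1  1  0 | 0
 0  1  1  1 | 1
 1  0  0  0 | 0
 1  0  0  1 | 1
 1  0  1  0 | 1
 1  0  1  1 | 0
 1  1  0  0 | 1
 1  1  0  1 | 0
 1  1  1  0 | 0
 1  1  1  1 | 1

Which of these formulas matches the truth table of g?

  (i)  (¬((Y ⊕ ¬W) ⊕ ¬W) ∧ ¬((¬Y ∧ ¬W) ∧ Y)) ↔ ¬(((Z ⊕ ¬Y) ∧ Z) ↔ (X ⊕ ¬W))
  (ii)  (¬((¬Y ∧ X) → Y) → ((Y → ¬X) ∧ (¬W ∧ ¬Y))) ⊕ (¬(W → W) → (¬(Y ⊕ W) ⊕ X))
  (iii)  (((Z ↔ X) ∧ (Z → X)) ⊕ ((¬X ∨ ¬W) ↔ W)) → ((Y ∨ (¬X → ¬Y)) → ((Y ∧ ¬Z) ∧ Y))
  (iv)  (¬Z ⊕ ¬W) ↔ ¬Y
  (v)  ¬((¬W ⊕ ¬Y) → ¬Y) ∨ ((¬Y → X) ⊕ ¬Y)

(i) disagrees with g on (0,0,0,0) (formula → 1, table → 0); rule it out.
(ii) disagrees with g on (0,0,0,1) (formula → 0, table → 1); rule it out.
(iii) disagrees with g on (0,1,0,1) (formula → 1, table → 0); rule it out.
(v) disagrees with g on (0,0,0,0) (formula → 1, table → 0); rule it out.
That leaves (iv). Evaluating it on every row reproduces the table of g exactly.

iv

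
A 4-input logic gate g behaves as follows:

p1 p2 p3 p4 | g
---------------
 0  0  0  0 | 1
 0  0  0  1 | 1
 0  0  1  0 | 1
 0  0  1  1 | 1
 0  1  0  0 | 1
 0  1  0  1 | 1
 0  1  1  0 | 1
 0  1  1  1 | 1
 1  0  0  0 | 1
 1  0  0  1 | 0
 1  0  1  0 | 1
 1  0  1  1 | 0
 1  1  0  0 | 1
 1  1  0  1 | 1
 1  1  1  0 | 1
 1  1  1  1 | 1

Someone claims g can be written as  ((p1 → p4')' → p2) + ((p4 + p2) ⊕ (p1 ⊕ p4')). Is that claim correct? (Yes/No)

Yes

Evaluate ((p1 → p4')' → p2) + ((p4 + p2) ⊕ (p1 ⊕ p4')) on each row and compare to g:
  p1=0, p2=0, p3=0, p4=0: formula gives 1, g = 1 ✓
  p1=0, p2=0, p3=0, p4=1: formula gives 1, g = 1 ✓
  p1=0, p2=0, p3=1, p4=0: formula gives 1, g = 1 ✓
  p1=0, p2=0, p3=1, p4=1: formula gives 1, g = 1 ✓
  …and likewise for the remaining 12 rows.
No disagreement on any input; they are logically equivalent.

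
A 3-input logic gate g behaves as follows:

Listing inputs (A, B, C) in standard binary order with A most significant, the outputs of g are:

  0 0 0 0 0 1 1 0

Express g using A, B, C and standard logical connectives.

g(A, B, C) = ((A · B') · C) + ((A · B) · C')

The 1-rows are (1,0,1), (1,1,0). Each contributes one minterm — A·¬B·C; A·B·¬C — and their disjunction is a sum-of-products form of g.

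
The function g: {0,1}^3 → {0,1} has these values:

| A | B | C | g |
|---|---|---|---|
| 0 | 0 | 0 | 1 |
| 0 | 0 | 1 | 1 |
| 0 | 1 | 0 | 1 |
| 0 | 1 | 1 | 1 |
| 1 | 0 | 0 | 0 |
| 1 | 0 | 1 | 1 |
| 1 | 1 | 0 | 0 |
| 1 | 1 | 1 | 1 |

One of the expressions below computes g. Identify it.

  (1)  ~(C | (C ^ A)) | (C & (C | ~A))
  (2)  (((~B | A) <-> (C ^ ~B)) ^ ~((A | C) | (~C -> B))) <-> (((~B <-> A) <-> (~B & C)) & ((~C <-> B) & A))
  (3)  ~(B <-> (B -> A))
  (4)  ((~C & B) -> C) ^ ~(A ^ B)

(2) disagrees with g on (0,1,0) (formula → 0, table → 1); rule it out.
(3) disagrees with g on (1,0,0) (formula → 1, table → 0); rule it out.
(4) disagrees with g on (0,0,0) (formula → 0, table → 1); rule it out.
(1) is the remaining candidate, and it agrees with g on all 8 inputs.

1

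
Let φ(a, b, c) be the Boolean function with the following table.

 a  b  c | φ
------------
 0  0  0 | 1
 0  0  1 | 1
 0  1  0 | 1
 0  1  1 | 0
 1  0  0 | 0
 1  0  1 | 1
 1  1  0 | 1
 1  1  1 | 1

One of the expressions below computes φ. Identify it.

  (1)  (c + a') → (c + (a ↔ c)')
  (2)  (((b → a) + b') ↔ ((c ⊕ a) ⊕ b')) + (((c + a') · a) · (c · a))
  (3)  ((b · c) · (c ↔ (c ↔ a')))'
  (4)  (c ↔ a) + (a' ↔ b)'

4

(1): at (0,0,0) it gives 0, but φ = 1 — eliminated.
(2): at (0,0,1) it gives 0, but φ = 1 — eliminated.
(3): at (1,0,0) it gives 1, but φ = 0 — eliminated.
Only (4) survives; checking it on all 8 rows confirms it matches φ.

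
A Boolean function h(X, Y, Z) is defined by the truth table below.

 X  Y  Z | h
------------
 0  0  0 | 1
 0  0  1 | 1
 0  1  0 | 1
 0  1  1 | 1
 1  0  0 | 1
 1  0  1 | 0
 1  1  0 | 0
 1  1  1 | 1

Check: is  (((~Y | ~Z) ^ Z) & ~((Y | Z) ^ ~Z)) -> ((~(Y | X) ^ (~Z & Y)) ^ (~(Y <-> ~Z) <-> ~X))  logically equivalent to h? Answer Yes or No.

Evaluate (((~Y | ~Z) ^ Z) & ~((Y | Z) ^ ~Z)) -> ((~(Y | X) ^ (~Z & Y)) ^ (~(Y <-> ~Z) <-> ~X)) on each row and compare to h:
  X=0, Y=0, Z=0: formula gives 1, h = 1 ✓
  X=0, Y=0, Z=1: formula gives 1, h = 1 ✓
  X=0, Y=1, Z=0: formula gives 1, h = 1 ✓
  X=0, Y=1, Z=1: formula gives 1, h = 1 ✓
  X=1, Y=0, Z=0: formula gives 1, h = 1 ✓
  X=1, Y=0, Z=1: formula gives 1, but h = 0 ✗
Row (1,0,1) is a counterexample, so the formula is not equivalent to h.

No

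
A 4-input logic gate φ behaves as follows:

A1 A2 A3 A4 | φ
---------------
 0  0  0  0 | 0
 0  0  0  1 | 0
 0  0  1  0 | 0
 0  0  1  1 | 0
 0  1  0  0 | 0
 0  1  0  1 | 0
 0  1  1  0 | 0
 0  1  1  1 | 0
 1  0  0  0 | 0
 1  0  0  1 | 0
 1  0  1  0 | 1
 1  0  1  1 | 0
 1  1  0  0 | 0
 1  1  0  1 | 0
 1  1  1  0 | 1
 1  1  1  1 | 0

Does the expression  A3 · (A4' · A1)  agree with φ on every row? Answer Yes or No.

Yes

Test each input against both φ and the formula:
  A1=0, A2=0, A3=0, A4=0: formula gives 0, φ = 0 ✓
  A1=0, A2=0, A3=0, A4=1: formula gives 0, φ = 0 ✓
  A1=0, A2=0, A3=1, A4=0: formula gives 0, φ = 0 ✓
  A1=0, A2=0, A3=1, A4=1: formula gives 0, φ = 0 ✓
  …and likewise for the remaining 12 rows.
All 16 rows match — the expression computes φ exactly.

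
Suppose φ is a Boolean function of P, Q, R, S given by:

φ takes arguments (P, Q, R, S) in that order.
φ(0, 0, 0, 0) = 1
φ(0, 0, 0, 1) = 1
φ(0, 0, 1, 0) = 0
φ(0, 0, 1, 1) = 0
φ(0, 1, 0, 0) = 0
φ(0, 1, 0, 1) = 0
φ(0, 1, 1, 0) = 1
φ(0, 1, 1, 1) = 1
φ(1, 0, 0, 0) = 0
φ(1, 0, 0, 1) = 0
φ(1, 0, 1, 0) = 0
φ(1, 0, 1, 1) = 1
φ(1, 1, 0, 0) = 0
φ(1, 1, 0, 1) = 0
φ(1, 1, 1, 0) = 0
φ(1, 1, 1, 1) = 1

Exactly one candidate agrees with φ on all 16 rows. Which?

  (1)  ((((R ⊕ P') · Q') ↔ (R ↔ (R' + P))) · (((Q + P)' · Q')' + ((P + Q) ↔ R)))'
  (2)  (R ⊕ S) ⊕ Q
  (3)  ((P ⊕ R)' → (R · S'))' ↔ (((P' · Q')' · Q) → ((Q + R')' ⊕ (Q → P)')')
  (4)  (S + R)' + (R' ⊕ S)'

3

(1) disagrees with φ on (0,0,1,0) (formula → 1, table → 0); rule it out.
(2) disagrees with φ on (0,0,0,0) (formula → 0, table → 1); rule it out.
(4) disagrees with φ on (0,0,1,0) (formula → 1, table → 0); rule it out.
(3) is the remaining candidate, and it agrees with φ on all 16 inputs.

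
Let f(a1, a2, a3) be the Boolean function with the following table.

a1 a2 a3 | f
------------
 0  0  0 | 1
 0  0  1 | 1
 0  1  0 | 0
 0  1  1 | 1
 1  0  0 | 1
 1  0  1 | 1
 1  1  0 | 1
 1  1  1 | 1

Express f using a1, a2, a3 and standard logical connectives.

f(a1, a2, a3) = ~((~a1 & a2) & ~a3)

f is 0 on exactly one input, (0,1,0), whose minterm is ¬a1·a2·¬a3. So f is the negation of that single conjunction.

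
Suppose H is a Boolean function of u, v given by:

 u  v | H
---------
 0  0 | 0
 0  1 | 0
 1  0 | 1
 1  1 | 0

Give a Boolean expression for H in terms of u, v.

H is 1 on exactly one input, (1,0), whose minterm is u·¬v. So H is just that conjunction.

H(u, v) = u · v'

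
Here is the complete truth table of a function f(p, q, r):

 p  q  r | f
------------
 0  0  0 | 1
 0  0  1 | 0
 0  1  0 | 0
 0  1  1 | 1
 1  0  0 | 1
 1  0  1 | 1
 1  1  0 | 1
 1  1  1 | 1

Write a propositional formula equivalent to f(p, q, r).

There are just 2 zero rows: (0,0,1), (0,1,0). Their minterms are ¬p·¬q·r, ¬p·q·¬r; the OR of those covers precisely the 0-outputs, and negating it yields f.

f(p, q, r) = NOT (((NOT p AND NOT q) AND r) OR ((NOT p AND q) AND NOT r))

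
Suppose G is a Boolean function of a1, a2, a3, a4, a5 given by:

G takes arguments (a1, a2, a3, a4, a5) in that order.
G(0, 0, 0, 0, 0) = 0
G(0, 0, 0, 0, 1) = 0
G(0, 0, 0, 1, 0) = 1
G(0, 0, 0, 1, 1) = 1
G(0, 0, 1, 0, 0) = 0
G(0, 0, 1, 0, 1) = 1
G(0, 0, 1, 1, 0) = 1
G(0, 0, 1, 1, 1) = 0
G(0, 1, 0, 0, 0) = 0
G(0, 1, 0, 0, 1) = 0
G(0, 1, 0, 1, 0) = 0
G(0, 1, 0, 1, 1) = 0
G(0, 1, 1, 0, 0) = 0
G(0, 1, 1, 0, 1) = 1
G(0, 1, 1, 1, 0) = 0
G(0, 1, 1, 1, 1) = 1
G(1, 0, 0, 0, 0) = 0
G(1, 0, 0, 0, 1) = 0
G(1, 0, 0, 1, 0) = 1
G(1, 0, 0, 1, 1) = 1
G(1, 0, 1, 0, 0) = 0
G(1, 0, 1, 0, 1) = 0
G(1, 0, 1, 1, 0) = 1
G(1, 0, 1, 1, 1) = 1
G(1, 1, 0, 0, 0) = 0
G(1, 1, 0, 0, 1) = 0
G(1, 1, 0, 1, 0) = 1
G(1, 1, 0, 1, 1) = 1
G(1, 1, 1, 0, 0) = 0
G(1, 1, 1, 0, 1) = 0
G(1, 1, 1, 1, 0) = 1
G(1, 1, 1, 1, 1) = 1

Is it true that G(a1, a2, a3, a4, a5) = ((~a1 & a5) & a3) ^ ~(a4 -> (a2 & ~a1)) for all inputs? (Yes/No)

Yes

Evaluate ((~a1 & a5) & a3) ^ ~(a4 -> (a2 & ~a1)) on each row and compare to G:
  a1=0, a2=0, a3=0, a4=0, a5=0: formula gives 0, G = 0 ✓
  a1=0, a2=0, a3=0, a4=0, a5=1: formula gives 0, G = 0 ✓
  a1=0, a2=0, a3=0, a4=1, a5=0: formula gives 1, G = 1 ✓
  a1=0, a2=0, a3=0, a4=1, a5=1: formula gives 1, G = 1 ✓
  …and likewise for the remaining 28 rows.
Every row agrees, so the formula is equivalent.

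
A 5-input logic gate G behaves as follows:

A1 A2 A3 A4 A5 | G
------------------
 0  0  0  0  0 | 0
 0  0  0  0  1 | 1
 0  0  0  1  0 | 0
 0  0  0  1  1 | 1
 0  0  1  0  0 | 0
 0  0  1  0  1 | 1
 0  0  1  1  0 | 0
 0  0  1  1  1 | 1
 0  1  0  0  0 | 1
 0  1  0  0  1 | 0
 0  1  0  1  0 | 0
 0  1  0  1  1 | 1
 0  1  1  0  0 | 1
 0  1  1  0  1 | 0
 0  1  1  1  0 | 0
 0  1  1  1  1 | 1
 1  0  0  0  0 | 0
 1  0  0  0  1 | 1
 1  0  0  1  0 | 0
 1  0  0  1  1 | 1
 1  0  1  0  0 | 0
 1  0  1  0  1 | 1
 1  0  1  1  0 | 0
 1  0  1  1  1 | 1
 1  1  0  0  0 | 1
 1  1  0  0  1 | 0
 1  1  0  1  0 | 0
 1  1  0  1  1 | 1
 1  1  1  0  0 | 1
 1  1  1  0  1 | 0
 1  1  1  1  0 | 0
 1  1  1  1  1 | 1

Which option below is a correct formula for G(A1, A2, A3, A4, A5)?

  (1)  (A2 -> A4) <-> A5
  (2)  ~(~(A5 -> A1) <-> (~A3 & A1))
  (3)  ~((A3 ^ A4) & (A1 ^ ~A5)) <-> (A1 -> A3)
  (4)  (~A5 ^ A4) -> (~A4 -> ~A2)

(2) disagrees with G on (0,1,0,0,0) (formula → 0, table → 1); rule it out.
(3) disagrees with G on (0,0,0,0,0) (formula → 1, table → 0); rule it out.
(4) disagrees with G on (0,0,0,0,0) (formula → 1, table → 0); rule it out.
(1) is the remaining candidate, and it agrees with G on all 32 inputs.

1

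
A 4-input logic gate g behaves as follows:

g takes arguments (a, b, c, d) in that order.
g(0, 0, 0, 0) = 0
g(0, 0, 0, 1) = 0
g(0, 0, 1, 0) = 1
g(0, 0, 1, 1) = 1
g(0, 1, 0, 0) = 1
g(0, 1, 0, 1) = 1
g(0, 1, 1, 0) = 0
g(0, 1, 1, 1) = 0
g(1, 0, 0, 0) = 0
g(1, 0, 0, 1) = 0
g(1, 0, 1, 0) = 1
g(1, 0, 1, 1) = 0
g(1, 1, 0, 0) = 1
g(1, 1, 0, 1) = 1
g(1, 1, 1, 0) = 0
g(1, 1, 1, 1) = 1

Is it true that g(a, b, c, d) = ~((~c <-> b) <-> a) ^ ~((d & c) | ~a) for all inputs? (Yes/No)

Yes

Test each input against both g and the formula:
  a=0, b=0, c=0, d=0: formula gives 0, g = 0 ✓
  a=0, b=0, c=0, d=1: formula gives 0, g = 0 ✓
  a=0, b=0, c=1, d=0: formula gives 1, g = 1 ✓
  a=0, b=0, c=1, d=1: formula gives 1, g = 1 ✓
  … (the remaining 12 rows also agree.)
All 16 rows match — the expression computes g exactly.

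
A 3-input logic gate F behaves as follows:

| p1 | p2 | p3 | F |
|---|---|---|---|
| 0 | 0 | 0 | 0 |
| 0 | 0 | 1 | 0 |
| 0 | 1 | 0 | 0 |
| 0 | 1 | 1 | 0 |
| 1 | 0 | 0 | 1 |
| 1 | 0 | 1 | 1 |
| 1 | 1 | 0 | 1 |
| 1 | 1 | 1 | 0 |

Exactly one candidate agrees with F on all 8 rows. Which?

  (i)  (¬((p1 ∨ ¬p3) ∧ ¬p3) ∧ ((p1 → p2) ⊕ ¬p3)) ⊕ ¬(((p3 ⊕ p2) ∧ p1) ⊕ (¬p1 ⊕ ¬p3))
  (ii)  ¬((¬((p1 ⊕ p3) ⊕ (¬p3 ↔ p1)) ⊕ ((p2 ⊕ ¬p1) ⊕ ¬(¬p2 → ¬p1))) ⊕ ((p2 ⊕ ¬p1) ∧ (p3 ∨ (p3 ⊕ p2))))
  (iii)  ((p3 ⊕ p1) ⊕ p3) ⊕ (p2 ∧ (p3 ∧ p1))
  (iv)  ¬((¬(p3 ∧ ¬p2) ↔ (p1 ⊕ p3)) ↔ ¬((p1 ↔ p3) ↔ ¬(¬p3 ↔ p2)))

(i) disagrees with F on (0,0,0) (formula → 1, table → 0); rule it out.
(ii) disagrees with F on (0,0,0) (formula → 1, table → 0); rule it out.
(iv) disagrees with F on (0,1,0) (formula → 1, table → 0); rule it out.
Only (iii) survives; checking it on all 8 rows confirms it matches F.

iii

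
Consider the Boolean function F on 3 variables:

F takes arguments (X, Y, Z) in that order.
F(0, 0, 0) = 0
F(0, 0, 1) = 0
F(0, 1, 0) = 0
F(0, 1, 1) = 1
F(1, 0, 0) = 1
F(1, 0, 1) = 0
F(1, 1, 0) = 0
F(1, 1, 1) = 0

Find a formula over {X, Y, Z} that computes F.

The 1-rows are (0,1,1), (1,0,0). Each contributes one minterm — ¬X·Y·Z; X·¬Y·¬Z — and their disjunction is a sum-of-products form of F.

F(X, Y, Z) = ((NOT X AND Y) AND Z) OR ((X AND NOT Y) AND NOT Z)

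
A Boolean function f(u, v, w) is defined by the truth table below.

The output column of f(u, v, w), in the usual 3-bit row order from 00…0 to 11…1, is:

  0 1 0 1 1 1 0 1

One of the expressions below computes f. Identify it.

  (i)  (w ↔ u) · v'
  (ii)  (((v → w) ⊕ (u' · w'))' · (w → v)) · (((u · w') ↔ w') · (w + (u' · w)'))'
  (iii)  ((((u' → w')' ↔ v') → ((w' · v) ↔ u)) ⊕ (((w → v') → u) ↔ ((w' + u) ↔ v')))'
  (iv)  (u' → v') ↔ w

(i) disagrees with f on (0,0,0) (formula → 1, table → 0); rule it out.
(ii) disagrees with f on (0,0,0) (formula → 1, table → 0); rule it out.
(iv) disagrees with f on (0,1,0) (formula → 1, table → 0); rule it out.
(iii) is the remaining candidate, and it agrees with f on all 8 inputs.

iii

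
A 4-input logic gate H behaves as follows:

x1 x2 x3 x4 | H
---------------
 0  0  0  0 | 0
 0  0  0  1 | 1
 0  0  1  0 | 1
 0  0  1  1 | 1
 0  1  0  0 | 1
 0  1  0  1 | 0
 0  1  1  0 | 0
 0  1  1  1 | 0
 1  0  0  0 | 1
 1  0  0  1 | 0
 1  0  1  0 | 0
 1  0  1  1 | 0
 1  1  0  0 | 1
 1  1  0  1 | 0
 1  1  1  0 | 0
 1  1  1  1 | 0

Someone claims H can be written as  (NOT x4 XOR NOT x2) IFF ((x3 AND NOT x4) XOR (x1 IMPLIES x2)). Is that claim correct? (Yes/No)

Check the formula against H row by row:
  x1=0, x2=0, x3=0, x4=0: formula gives 0, H = 0 ✓
  x1=0, x2=0, x3=0, x4=1: formula gives 1, H = 1 ✓
  x1=0, x2=0, x3=1, x4=0: formula gives 1, H = 1 ✓
  x1=0, x2=0, x3=1, x4=1: formula gives 1, H = 1 ✓
  …and likewise for the remaining 12 rows.
Every row agrees, so the formula is equivalent.

Yes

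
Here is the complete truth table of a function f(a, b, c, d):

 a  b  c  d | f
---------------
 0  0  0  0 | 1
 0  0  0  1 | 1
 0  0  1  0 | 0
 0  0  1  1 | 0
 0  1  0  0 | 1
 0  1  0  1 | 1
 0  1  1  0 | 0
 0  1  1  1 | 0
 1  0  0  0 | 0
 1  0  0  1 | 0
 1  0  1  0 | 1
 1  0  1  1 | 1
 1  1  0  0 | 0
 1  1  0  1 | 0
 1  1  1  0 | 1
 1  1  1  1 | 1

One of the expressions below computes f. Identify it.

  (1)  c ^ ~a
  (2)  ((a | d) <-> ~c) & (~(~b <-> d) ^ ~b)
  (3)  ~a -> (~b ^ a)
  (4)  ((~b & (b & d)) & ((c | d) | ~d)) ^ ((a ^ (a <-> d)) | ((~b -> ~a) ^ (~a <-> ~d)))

1

(2) disagrees with f on (0,0,0,0) (formula → 0, table → 1); rule it out.
(3) disagrees with f on (0,0,1,0) (formula → 1, table → 0); rule it out.
(4) disagrees with f on (0,0,1,0) (formula → 1, table → 0); rule it out.
Only (1) survives; checking it on all 16 rows confirms it matches f.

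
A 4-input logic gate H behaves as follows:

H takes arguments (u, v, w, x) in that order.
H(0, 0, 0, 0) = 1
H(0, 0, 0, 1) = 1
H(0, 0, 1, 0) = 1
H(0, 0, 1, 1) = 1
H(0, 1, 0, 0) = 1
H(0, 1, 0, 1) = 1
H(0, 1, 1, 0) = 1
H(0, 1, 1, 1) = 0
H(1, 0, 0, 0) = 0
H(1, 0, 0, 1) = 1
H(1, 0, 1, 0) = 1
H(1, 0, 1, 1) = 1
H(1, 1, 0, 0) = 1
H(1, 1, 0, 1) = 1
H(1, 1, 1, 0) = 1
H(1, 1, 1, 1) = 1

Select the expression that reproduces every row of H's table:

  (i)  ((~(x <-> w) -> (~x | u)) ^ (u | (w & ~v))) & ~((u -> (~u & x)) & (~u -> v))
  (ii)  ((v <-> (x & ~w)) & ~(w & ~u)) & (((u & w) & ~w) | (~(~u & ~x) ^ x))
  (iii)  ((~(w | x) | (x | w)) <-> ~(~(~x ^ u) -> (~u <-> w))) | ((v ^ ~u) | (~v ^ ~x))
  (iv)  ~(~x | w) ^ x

(i) disagrees with H on (0,0,0,1) (formula → 0, table → 1); rule it out.
(ii) disagrees with H on (0,0,0,0) (formula → 0, table → 1); rule it out.
(iv) disagrees with H on (0,0,0,0) (formula → 0, table → 1); rule it out.
Only (iii) survives; checking it on all 16 rows confirms it matches H.

iii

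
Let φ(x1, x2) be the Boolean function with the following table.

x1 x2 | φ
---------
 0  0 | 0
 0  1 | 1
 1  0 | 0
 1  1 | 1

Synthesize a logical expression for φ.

φ(x1, x2) = x2

The output simply equals x2.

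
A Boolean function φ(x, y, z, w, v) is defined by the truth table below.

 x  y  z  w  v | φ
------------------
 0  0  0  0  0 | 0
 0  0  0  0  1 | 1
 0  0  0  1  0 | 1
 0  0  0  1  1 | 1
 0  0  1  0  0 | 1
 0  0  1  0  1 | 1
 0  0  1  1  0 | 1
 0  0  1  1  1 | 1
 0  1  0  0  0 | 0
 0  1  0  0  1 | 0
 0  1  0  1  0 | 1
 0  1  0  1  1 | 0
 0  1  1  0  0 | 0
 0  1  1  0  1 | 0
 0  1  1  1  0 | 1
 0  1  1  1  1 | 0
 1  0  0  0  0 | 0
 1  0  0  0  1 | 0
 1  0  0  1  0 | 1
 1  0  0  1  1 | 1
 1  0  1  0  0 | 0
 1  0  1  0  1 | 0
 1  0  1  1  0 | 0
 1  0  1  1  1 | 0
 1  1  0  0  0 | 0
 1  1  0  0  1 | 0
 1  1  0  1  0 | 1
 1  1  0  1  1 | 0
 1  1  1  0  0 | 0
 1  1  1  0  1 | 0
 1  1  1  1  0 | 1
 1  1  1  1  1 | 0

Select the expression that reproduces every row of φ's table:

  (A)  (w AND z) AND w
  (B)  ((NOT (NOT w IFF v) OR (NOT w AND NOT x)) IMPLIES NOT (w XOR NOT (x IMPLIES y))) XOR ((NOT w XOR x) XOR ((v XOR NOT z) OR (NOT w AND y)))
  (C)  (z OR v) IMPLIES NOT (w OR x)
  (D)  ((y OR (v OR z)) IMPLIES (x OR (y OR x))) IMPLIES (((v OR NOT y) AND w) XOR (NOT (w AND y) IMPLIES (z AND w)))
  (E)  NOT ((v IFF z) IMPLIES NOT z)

(A) fails at (0,0,0,0,1): the formula yields 0, φ is 1.
(B) fails at (0,0,0,0,0): the formula yields 1, φ is 0.
(C) fails at (0,0,0,0,0): the formula yields 1, φ is 0.
(E) fails at (0,0,0,0,1): the formula yields 0, φ is 1.
That leaves (D). Evaluating it on every row reproduces the table of φ exactly.

D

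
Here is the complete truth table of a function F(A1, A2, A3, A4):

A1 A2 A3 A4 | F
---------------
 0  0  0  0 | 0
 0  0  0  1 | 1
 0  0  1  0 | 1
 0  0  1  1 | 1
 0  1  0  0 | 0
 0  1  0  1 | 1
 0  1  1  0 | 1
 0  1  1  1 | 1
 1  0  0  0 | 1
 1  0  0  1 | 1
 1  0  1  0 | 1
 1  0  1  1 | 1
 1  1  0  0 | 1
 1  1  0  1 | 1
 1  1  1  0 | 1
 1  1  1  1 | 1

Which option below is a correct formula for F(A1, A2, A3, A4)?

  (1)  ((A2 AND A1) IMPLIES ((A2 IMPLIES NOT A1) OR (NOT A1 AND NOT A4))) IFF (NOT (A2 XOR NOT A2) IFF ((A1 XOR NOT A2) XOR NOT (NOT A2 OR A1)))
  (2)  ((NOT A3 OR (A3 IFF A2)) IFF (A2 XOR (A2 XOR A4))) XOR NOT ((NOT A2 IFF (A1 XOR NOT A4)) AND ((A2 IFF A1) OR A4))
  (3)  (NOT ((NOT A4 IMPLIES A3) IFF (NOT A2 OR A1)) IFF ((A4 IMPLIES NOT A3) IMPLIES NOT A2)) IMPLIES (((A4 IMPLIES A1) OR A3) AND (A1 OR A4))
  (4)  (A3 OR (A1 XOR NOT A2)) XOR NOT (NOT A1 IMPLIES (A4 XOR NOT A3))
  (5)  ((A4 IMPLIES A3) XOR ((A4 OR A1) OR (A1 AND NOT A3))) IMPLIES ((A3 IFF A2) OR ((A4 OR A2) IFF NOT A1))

(1) disagrees with F on (0,0,0,1) (formula → 0, table → 1); rule it out.
(2) disagrees with F on (0,0,0,1) (formula → 0, table → 1); rule it out.
(4) disagrees with F on (0,0,0,0) (formula → 1, table → 0); rule it out.
(5) disagrees with F on (0,0,0,0) (formula → 1, table → 0); rule it out.
That leaves (3). Evaluating it on every row reproduces the table of F exactly.

3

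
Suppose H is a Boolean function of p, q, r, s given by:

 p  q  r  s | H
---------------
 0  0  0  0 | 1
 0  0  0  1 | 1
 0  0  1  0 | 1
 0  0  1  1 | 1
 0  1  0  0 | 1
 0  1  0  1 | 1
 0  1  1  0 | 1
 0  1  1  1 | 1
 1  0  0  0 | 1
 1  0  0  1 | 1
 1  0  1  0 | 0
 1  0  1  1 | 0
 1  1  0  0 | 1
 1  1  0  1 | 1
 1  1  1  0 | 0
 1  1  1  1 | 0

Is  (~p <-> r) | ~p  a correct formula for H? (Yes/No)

Yes

Check the formula against H row by row:
  p=0, q=0, r=0, s=0: formula gives 1, H = 1 ✓
  p=0, q=0, r=0, s=1: formula gives 1, H = 1 ✓
  p=0, q=0, r=1, s=0: formula gives 1, H = 1 ✓
  p=0, q=0, r=1, s=1: formula gives 1, H = 1 ✓
  … (the remaining 12 rows also agree.)
No disagreement on any input; they are logically equivalent.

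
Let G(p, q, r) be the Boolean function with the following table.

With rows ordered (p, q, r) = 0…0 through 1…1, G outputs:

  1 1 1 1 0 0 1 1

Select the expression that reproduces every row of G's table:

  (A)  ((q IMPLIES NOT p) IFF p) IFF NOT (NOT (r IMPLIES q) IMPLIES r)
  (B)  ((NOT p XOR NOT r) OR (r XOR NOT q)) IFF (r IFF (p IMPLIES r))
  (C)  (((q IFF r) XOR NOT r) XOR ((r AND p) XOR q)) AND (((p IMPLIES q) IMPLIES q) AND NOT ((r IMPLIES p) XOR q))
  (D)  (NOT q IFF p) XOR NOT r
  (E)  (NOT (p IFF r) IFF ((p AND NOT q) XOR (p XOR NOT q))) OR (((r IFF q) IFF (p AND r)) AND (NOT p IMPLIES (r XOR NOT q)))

A

(B): at (0,0,0) it gives 0, but G = 1 — eliminated.
(C): at (0,0,0) it gives 0, but G = 1 — eliminated.
(D): at (0,0,1) it gives 0, but G = 1 — eliminated.
(E): at (0,0,0) it gives 0, but G = 1 — eliminated.
Only (A) survives; checking it on all 8 rows confirms it matches G.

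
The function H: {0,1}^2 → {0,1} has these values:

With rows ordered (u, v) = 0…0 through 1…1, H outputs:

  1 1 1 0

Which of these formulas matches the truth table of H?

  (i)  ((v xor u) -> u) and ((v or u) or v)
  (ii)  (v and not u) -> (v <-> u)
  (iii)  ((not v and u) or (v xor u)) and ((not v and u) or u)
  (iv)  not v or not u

iv

(i) disagrees with H on (0,0) (formula → 0, table → 1); rule it out.
(ii) disagrees with H on (0,1) (formula → 0, table → 1); rule it out.
(iii) disagrees with H on (0,0) (formula → 0, table → 1); rule it out.
(iv) is the remaining candidate, and it agrees with H on all 4 inputs.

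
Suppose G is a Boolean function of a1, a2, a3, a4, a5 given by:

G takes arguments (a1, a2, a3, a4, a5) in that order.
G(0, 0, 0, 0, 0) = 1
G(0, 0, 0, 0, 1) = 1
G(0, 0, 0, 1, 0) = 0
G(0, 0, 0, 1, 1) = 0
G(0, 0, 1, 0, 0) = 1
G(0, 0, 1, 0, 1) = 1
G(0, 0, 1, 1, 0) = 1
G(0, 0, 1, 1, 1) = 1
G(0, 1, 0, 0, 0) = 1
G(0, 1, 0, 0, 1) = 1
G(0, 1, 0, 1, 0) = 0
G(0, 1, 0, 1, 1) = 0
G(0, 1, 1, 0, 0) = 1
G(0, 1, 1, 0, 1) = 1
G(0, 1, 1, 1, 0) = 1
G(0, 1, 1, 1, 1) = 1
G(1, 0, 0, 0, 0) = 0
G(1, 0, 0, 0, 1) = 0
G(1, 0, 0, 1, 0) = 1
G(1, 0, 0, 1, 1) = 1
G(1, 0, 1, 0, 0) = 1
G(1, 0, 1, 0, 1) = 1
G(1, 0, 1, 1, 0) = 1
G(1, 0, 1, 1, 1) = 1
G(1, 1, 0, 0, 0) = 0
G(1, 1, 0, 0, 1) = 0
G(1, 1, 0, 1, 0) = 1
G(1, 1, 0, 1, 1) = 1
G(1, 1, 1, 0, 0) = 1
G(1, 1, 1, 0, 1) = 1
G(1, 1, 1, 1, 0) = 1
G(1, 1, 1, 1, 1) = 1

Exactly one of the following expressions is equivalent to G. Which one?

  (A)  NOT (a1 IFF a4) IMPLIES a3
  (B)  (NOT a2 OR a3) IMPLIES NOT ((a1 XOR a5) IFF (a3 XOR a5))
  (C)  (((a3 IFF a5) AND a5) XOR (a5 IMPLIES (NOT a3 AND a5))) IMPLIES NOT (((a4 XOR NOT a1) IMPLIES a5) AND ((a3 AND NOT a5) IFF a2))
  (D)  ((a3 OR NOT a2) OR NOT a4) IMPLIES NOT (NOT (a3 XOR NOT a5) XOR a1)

A

(B) fails at (0,0,0,0,0): the formula yields 0, G is 1.
(C) fails at (0,0,0,0,1): the formula yields 0, G is 1.
(D) fails at (0,0,0,0,1): the formula yields 0, G is 1.
That leaves (A). Evaluating it on every row reproduces the table of G exactly.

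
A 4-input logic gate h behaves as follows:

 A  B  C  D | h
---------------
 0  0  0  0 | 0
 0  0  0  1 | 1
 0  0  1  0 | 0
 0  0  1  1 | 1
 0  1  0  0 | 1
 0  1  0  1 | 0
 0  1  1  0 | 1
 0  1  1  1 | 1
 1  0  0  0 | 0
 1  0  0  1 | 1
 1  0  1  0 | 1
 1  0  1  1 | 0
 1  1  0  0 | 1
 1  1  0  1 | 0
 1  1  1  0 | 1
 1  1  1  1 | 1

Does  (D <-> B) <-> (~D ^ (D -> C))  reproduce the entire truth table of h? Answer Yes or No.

No

Test each input against both h and the formula:
  A=0, B=0, C=0, D=0: formula gives 0, h = 0 ✓
  A=0, B=0, C=0, D=1: formula gives 1, h = 1 ✓
  A=0, B=0, C=1, D=0: formula gives 0, h = 0 ✓
  A=0, B=0, C=1, D=1: formula gives 0, but h = 1 ✗
Since they disagree at (0,0,1,1), the expression is not a correct formula for h.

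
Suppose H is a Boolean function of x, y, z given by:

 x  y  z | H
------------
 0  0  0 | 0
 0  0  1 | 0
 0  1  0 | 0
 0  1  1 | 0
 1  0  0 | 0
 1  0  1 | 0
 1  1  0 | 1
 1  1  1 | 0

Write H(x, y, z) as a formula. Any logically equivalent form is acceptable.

H is 1 on exactly one input, (1,1,0), whose minterm is x·y·¬z. So H is just that conjunction.

H(x, y, z) = (x ∧ y) ∧ ¬z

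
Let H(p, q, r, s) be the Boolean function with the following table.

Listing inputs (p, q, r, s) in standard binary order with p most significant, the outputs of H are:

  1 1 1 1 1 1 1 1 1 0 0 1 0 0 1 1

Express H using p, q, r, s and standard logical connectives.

H is 0 on only 4 rows — (1,0,0,1), (1,0,1,0), (1,1,0,0), (1,1,0,1). Writing each as a minterm (p·¬q·¬r·s, p·¬q·r·¬s, p·q·¬r·¬s, p·q·¬r·s) and OR-ing them characterizes exactly where H=0, so H is the negation of that disjunction.

H(p, q, r, s) = ((((((p · q') · r') · s) + (((p · q') · r) · s')) + (((p · q) · r') · s')) + (((p · q) · r') · s))'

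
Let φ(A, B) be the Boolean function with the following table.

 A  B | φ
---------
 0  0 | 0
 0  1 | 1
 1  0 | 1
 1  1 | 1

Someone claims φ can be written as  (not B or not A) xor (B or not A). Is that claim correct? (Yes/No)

No

Evaluate (not B or not A) xor (B or not A) on each row and compare to φ:
  A=0, B=0: formula gives 0, φ = 0 ✓
  A=0, B=1: formula gives 0, but φ = 1 ✗
A single disagreement suffices: at (0,1) they differ, so the formula does not compute φ.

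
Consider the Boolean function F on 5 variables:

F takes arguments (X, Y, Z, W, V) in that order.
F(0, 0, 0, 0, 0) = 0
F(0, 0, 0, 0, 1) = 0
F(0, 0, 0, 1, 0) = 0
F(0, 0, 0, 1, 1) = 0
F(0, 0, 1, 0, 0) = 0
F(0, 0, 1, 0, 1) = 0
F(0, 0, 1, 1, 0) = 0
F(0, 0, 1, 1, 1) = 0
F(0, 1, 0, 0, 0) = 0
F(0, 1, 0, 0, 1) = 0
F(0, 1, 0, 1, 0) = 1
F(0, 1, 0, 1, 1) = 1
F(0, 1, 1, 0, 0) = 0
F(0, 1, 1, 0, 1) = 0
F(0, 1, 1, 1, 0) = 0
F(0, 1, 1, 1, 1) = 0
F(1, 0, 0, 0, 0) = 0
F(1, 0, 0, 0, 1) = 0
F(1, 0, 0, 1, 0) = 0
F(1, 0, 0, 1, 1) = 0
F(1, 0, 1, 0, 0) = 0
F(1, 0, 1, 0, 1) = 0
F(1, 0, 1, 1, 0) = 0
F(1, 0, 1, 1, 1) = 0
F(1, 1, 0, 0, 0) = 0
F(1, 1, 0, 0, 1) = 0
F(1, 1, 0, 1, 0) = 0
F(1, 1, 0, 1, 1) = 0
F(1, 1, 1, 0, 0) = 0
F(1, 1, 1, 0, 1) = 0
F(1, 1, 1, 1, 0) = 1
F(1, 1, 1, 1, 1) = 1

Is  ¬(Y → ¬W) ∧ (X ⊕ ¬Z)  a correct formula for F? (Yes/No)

Check the formula against F row by row:
  X=0, Y=0, Z=0, W=0, V=0: formula gives 0, F = 0 ✓
  X=0, Y=0, Z=0, W=0, V=1: formula gives 0, F = 0 ✓
  X=0, Y=0, Z=0, W=1, V=0: formula gives 0, F = 0 ✓
  X=0, Y=0, Z=0, W=1, V=1: formula gives 0, F = 0 ✓
  … (the remaining 28 rows also agree.)
Every row agrees, so the formula is equivalent.

Yes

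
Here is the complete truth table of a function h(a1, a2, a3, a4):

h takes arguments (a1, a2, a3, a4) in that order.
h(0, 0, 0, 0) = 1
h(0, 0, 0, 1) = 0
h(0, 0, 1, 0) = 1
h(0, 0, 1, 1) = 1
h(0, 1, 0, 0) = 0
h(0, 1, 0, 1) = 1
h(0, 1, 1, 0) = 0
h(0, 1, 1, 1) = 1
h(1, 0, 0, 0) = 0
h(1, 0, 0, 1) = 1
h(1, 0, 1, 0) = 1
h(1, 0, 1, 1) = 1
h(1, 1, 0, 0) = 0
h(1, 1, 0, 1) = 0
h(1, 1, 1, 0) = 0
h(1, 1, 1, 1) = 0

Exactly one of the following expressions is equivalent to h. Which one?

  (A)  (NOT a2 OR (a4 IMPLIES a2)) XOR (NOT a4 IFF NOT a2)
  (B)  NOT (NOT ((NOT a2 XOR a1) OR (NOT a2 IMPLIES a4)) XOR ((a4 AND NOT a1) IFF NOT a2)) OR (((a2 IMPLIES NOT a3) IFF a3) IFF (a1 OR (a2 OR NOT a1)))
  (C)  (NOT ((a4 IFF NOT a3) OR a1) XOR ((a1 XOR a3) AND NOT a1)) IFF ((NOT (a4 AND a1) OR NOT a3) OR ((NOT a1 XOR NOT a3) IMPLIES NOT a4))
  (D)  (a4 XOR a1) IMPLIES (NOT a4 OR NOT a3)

(A) disagrees with h on (0,0,0,0) (formula → 0, table → 1); rule it out.
(C) disagrees with h on (0,0,1,1) (formula → 0, table → 1); rule it out.
(D) disagrees with h on (0,0,0,1) (formula → 1, table → 0); rule it out.
(B) is the remaining candidate, and it agrees with h on all 16 inputs.

B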